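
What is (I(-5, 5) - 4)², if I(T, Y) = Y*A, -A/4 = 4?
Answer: 7056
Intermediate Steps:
A = -16 (A = -4*4 = -16)
I(T, Y) = -16*Y (I(T, Y) = Y*(-16) = -16*Y)
(I(-5, 5) - 4)² = (-16*5 - 4)² = (-80 - 4)² = (-84)² = 7056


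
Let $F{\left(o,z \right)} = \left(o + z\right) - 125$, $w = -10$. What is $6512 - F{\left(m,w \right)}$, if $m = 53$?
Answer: $6594$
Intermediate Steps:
$F{\left(o,z \right)} = -125 + o + z$
$6512 - F{\left(m,w \right)} = 6512 - \left(-125 + 53 - 10\right) = 6512 - -82 = 6512 + 82 = 6594$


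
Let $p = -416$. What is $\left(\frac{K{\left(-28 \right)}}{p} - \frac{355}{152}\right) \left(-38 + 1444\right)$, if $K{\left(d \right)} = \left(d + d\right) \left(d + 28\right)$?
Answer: $- \frac{13135}{4} \approx -3283.8$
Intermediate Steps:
$K{\left(d \right)} = 2 d \left(28 + d\right)$
$\left(\frac{K{\left(-28 \right)}}{p} - \frac{355}{152}\right) \left(-38 + 1444\right) = \left(\frac{2 \left(-28\right) \left(28 - 28\right)}{-416} - \frac{355}{152}\right) \left(-38 + 1444\right) = \left(2 \left(-28\right) 0 \left(- \frac{1}{416}\right) - \frac{355}{152}\right) 1406 = \left(0 \left(- \frac{1}{416}\right) - \frac{355}{152}\right) 1406 = \left(0 - \frac{355}{152}\right) 1406 = \left(- \frac{355}{152}\right) 1406 = - \frac{13135}{4}$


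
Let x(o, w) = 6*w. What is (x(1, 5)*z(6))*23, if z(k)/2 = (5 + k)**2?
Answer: 166980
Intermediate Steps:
z(k) = 2*(5 + k)**2
(x(1, 5)*z(6))*23 = ((6*5)*(2*(5 + 6)**2))*23 = (30*(2*11**2))*23 = (30*(2*121))*23 = (30*242)*23 = 7260*23 = 166980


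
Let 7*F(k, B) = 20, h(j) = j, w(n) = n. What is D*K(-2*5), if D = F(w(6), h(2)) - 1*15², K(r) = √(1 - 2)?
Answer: -1555*I/7 ≈ -222.14*I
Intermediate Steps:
K(r) = I (K(r) = √(-1) = I)
F(k, B) = 20/7 (F(k, B) = (⅐)*20 = 20/7)
D = -1555/7 (D = 20/7 - 1*15² = 20/7 - 1*225 = 20/7 - 225 = -1555/7 ≈ -222.14)
D*K(-2*5) = -1555*I/7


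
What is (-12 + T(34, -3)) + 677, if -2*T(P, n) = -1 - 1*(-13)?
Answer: 659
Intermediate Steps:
T(P, n) = -6 (T(P, n) = -(-1 - 1*(-13))/2 = -(-1 + 13)/2 = -½*12 = -6)
(-12 + T(34, -3)) + 677 = (-12 - 6) + 677 = -18 + 677 = 659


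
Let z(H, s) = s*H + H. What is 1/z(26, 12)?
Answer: 1/338 ≈ 0.0029586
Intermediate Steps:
z(H, s) = H + H*s (z(H, s) = H*s + H = H + H*s)
1/z(26, 12) = 1/(26*(1 + 12)) = 1/(26*13) = 1/338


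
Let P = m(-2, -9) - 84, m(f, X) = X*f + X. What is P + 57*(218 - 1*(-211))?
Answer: 24378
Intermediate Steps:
m(f, X) = X + X*f
P = -75 (P = -9*(1 - 2) - 84 = -9*(-1) - 84 = 9 - 84 = -75)
P + 57*(218 - 1*(-211)) = -75 + 57*(218 - 1*(-211)) = -75 + 57*(218 + 211) = -75 + 57*429 = -75 + 24453 = 24378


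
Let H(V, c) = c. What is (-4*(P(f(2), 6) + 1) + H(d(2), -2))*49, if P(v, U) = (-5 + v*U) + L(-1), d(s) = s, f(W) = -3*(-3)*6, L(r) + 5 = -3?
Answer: -61250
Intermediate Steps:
L(r) = -8 (L(r) = -5 - 3 = -8)
f(W) = 54 (f(W) = 9*6 = 54)
P(v, U) = -13 + U*v (P(v, U) = (-5 + v*U) - 8 = (-5 + U*v) - 8 = -13 + U*v)
(-4*(P(f(2), 6) + 1) + H(d(2), -2))*49 = (-4*((-13 + 6*54) + 1) - 2)*49 = (-4*((-13 + 324) + 1) - 2)*49 = (-4*(311 + 1) - 2)*49 = (-4*312 - 2)*49 = (-1248 - 2)*49 = -1250*49 = -61250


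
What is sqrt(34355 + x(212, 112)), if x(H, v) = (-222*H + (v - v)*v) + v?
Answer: I*sqrt(12597) ≈ 112.24*I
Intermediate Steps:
x(H, v) = v - 222*H (x(H, v) = (-222*H + 0*v) + v = (-222*H + 0) + v = -222*H + v = v - 222*H)
sqrt(34355 + x(212, 112)) = sqrt(34355 + (112 - 222*212)) = sqrt(34355 + (112 - 47064)) = sqrt(34355 - 46952) = sqrt(-12597) = I*sqrt(12597)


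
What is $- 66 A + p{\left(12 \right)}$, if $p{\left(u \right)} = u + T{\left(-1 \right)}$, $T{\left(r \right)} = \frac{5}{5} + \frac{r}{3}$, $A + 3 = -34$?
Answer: $\frac{7364}{3} \approx 2454.7$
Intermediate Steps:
$A = -37$ ($A = -3 - 34 = -37$)
$T{\left(r \right)} = 1 + \frac{r}{3}$ ($T{\left(r \right)} = 5 \cdot \frac{1}{5} + r \frac{1}{3} = 1 + \frac{r}{3}$)
$p{\left(u \right)} = \frac{2}{3} + u$ ($p{\left(u \right)} = u + \left(1 + \frac{1}{3} \left(-1\right)\right) = u + \left(1 - \frac{1}{3}\right) = u + \frac{2}{3} = \frac{2}{3} + u$)
$- 66 A + p{\left(12 \right)} = \left(-66\right) \left(-37\right) + \left(\frac{2}{3} + 12\right) = 2442 + \frac{38}{3} = \frac{7364}{3}$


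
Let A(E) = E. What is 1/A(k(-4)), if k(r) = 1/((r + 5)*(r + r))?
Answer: -8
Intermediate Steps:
k(r) = 1/(2*r*(5 + r)) (k(r) = 1/((5 + r)*(2*r)) = 1/(2*r*(5 + r)))
1/A(k(-4)) = 1/((1/2)/(-4*(5 - 4))) = 1/((1/2)*(-1/4)/1) = 1/((1/2)*(-1/4)*1) = 1/(-1/8) = -8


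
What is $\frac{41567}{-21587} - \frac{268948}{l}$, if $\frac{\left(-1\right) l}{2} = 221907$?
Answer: $- \frac{6321118031}{4790306409} \approx -1.3196$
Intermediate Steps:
$l = -443814$ ($l = \left(-2\right) 221907 = -443814$)
$\frac{41567}{-21587} - \frac{268948}{l} = \frac{41567}{-21587} - \frac{268948}{-443814} = 41567 \left(- \frac{1}{21587}\right) - - \frac{134474}{221907} = - \frac{41567}{21587} + \frac{134474}{221907} = - \frac{6321118031}{4790306409}$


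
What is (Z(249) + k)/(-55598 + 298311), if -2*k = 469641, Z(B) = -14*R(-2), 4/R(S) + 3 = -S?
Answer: -469529/485426 ≈ -0.96725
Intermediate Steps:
R(S) = 4/(-3 - S)
Z(B) = 56 (Z(B) = -(-56)/(3 - 2) = -(-56)/1 = -(-56) = -14*(-4) = 56)
k = -469641/2 (k = -½*469641 = -469641/2 ≈ -2.3482e+5)
(Z(249) + k)/(-55598 + 298311) = (56 - 469641/2)/(-55598 + 298311) = -469529/2/242713 = -469529/2*1/242713 = -469529/485426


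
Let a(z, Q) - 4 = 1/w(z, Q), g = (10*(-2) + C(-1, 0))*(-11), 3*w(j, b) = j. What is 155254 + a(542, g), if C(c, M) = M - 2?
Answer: 84149839/542 ≈ 1.5526e+5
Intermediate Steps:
C(c, M) = -2 + M
w(j, b) = j/3
g = 242 (g = (10*(-2) + (-2 + 0))*(-11) = (-20 - 2)*(-11) = -22*(-11) = 242)
a(z, Q) = 4 + 3/z (a(z, Q) = 4 + 1/(z/3) = 4 + 3/z)
155254 + a(542, g) = 155254 + (4 + 3/542) = 155254 + 2171/542 = 84149839/542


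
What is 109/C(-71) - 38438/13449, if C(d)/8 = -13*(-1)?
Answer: -2531611/1398696 ≈ -1.8100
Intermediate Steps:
C(d) = 104 (C(d) = 8*(-13*(-1)) = 8*13 = 104)
109/C(-71) - 38438/13449 = 109/104 - 38438/13449 = -2531611/1398696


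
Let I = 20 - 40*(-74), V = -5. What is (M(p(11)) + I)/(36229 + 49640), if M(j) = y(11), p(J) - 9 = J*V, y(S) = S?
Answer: 997/28623 ≈ 0.034832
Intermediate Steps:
I = 2980 (I = 20 + 2960 = 2980)
p(J) = 9 - 5*J (p(J) = 9 + J*(-5) = 9 - 5*J)
M(j) = 11
(M(p(11)) + I)/(36229 + 49640) = (11 + 2980)/(36229 + 49640) = 2991/85869 = 2991*(1/85869) = 997/28623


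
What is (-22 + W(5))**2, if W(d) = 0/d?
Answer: 484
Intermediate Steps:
W(d) = 0
(-22 + W(5))**2 = (-22 + 0)**2 = (-22)**2 = 484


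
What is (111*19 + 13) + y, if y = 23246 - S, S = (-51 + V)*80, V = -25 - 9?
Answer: 32168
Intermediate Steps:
V = -34
S = -6800 (S = (-51 - 34)*80 = -85*80 = -6800)
y = 30046 (y = 23246 - 1*(-6800) = 23246 + 6800 = 30046)
(111*19 + 13) + y = (111*19 + 13) + 30046 = (2109 + 13) + 30046 = 2122 + 30046 = 32168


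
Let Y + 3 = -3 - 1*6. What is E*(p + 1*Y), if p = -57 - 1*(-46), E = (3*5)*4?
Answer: -1380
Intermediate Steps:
Y = -12 (Y = -3 + (-3 - 1*6) = -3 + (-3 - 6) = -3 - 9 = -12)
E = 60 (E = 15*4 = 60)
p = -11 (p = -57 + 46 = -11)
E*(p + 1*Y) = 60*(-11 + 1*(-12)) = 60*(-11 - 12) = 60*(-23) = -1380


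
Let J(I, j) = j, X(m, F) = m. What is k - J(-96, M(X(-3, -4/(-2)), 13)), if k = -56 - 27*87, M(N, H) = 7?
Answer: -2412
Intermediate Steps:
k = -2405 (k = -56 - 2349 = -2405)
k - J(-96, M(X(-3, -4/(-2)), 13)) = -2405 - 1*7 = -2405 - 7 = -2412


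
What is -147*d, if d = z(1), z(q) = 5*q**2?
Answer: -735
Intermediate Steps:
d = 5 (d = 5*1**2 = 5*1 = 5)
-147*d = -147*5 = -735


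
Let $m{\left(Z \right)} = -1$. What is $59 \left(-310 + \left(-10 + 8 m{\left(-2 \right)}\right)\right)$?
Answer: $-19352$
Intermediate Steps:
$59 \left(-310 + \left(-10 + 8 m{\left(-2 \right)}\right)\right) = 59 \left(-310 + \left(-10 + 8 \left(-1\right)\right)\right) = 59 \left(-310 - 18\right) = 59 \left(-328\right) = -19352$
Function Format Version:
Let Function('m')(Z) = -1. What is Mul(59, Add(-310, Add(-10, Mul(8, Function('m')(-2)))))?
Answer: -19352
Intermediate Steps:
Mul(59, Add(-310, Add(-10, Mul(8, Function('m')(-2))))) = Mul(59, Add(-310, Add(-10, Mul(8, -1)))) = Mul(59, Add(-310, Add(-10, -8))) = Mul(59, Add(-310, -18)) = Mul(59, -328) = -19352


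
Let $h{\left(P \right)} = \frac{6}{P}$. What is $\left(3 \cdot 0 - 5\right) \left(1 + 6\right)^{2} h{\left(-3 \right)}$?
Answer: $490$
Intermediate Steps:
$\left(3 \cdot 0 - 5\right) \left(1 + 6\right)^{2} h{\left(-3 \right)} = \left(3 \cdot 0 - 5\right) \left(1 + 6\right)^{2} \frac{6}{-3} = \left(0 - 5\right) 7^{2} \cdot 6 \left(- \frac{1}{3}\right) = \left(-5\right) 49 \left(-2\right) = \left(-245\right) \left(-2\right) = 490$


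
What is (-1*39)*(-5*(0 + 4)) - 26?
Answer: 754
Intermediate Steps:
(-1*39)*(-5*(0 + 4)) - 26 = -(-195)*4 - 26 = -39*(-20) - 26 = 780 - 26 = 754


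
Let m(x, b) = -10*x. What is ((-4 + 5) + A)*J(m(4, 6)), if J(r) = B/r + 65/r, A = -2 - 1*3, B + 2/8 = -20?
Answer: 179/40 ≈ 4.4750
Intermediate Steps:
B = -81/4 (B = -1/4 - 20 = -81/4 ≈ -20.250)
A = -5 (A = -2 - 3 = -5)
J(r) = 179/(4*r) (J(r) = -81/(4*r) + 65/r = 179/(4*r))
((-4 + 5) + A)*J(m(4, 6)) = ((-4 + 5) - 5)*(179/(4*((-10*4)))) = (1 - 5)*((179/4)/(-40)) = -179*(-1)/40 = -4*(-179/160) = 179/40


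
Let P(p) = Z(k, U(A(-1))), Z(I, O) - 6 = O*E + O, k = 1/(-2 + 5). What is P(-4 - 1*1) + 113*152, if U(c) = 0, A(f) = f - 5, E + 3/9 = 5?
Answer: 17182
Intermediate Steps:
E = 14/3 (E = -⅓ + 5 = 14/3 ≈ 4.6667)
A(f) = -5 + f
k = ⅓ (k = 1/3 = ⅓ ≈ 0.33333)
Z(I, O) = 6 + 17*O/3 (Z(I, O) = 6 + (O*(14/3) + O) = 6 + (14*O/3 + O) = 6 + 17*O/3)
P(p) = 6 (P(p) = 6 + (17/3)*0 = 6 + 0 = 6)
P(-4 - 1*1) + 113*152 = 6 + 113*152 = 6 + 17176 = 17182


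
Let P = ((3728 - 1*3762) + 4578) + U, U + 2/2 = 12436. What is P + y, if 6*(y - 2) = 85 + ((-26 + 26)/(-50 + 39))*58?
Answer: 101971/6 ≈ 16995.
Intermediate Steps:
U = 12435 (U = -1 + 12436 = 12435)
P = 16979 (P = ((3728 - 1*3762) + 4578) + 12435 = ((3728 - 3762) + 4578) + 12435 = (-34 + 4578) + 12435 = 4544 + 12435 = 16979)
y = 97/6 (y = 2 + (85 + ((-26 + 26)/(-50 + 39))*58)/6 = 2 + (85 + (0/(-11))*58)/6 = 2 + (85 + (0*(-1/11))*58)/6 = 2 + (85 + 0*58)/6 = 2 + (85 + 0)/6 = 2 + (⅙)*85 = 2 + 85/6 = 97/6 ≈ 16.167)
P + y = 16979 + 97/6 = 101971/6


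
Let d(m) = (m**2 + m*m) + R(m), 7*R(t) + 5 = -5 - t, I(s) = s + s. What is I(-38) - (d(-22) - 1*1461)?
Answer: 2907/7 ≈ 415.29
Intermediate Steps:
I(s) = 2*s
R(t) = -10/7 - t/7 (R(t) = -5/7 + (-5 - t)/7 = -5/7 + (-5/7 - t/7) = -10/7 - t/7)
d(m) = -10/7 + 2*m**2 - m/7 (d(m) = (m**2 + m*m) + (-10/7 - m/7) = (m**2 + m**2) + (-10/7 - m/7) = 2*m**2 + (-10/7 - m/7) = -10/7 + 2*m**2 - m/7)
I(-38) - (d(-22) - 1*1461) = 2*(-38) - ((-10/7 + 2*(-22)**2 - 1/7*(-22)) - 1*1461) = -76 - ((-10/7 + 2*484 + 22/7) - 1461) = -76 - ((-10/7 + 968 + 22/7) - 1461) = -76 - (6788/7 - 1461) = -76 - 1*(-3439/7) = -76 + 3439/7 = 2907/7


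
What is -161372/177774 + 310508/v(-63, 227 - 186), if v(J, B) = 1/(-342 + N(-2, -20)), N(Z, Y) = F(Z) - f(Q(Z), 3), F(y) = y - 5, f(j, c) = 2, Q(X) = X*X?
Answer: -9687643813882/88887 ≈ -1.0899e+8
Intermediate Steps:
Q(X) = X**2
F(y) = -5 + y
N(Z, Y) = -7 + Z (N(Z, Y) = (-5 + Z) - 1*2 = (-5 + Z) - 2 = -7 + Z)
v(J, B) = -1/351 (v(J, B) = 1/(-342 + (-7 - 2)) = 1/(-342 - 9) = 1/(-351) = -1/351)
-161372/177774 + 310508/v(-63, 227 - 186) = -161372/177774 + 310508/(-1/351) = -161372*1/177774 + 310508*(-351) = -80686/88887 - 108988308 = -9687643813882/88887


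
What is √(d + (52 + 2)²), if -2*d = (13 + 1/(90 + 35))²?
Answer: 3*√4915618/125 ≈ 53.211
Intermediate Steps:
d = -1321938/15625 (d = -(13 + 1/(90 + 35))²/2 = -(13 + 1/125)²/2 = -(1626/125)²/2 = -½*2643876/15625 = -1321938/15625 ≈ -84.604)
√(d + (52 + 2)²) = √(-1321938/15625 + (52 + 2)²) = √(-1321938/15625 + 54²) = √(-1321938/15625 + 2916) = √(44240562/15625) = 3*√4915618/125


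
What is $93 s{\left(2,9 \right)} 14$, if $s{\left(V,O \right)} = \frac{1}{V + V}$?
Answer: $\frac{651}{2} \approx 325.5$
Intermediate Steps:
$s{\left(V,O \right)} = \frac{1}{2 V}$
$93 s{\left(2,9 \right)} 14 = 93 \frac{1}{2 \cdot 2} \cdot 14 = 93 \cdot \frac{1}{2} \cdot \frac{1}{2} \cdot 14 = 93 \cdot \frac{1}{4} \cdot 14 = \frac{93}{4} \cdot 14 = \frac{651}{2}$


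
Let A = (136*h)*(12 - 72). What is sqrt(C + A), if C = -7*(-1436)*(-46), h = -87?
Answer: 2*sqrt(61882) ≈ 497.52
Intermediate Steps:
A = 709920 (A = (136*(-87))*(12 - 72) = -11832*(-60) = 709920)
C = -462392 (C = 10052*(-46) = -462392)
sqrt(C + A) = sqrt(-462392 + 709920) = sqrt(247528) = 2*sqrt(61882)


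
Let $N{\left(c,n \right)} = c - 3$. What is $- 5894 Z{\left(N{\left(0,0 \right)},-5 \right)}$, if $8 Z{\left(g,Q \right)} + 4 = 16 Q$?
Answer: $61887$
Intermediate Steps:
$N{\left(c,n \right)} = -3 + c$
$Z{\left(g,Q \right)} = - \frac{1}{2} + 2 Q$ ($Z{\left(g,Q \right)} = - \frac{1}{2} + \frac{16 Q}{8} = - \frac{1}{2} + 2 Q$)
$- 5894 Z{\left(N{\left(0,0 \right)},-5 \right)} = - 5894 \left(- \frac{1}{2} + 2 \left(-5\right)\right) = - 5894 \left(- \frac{1}{2} - 10\right) = \left(-5894\right) \left(- \frac{21}{2}\right) = 61887$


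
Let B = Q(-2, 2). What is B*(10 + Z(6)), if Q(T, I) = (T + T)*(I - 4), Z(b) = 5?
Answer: 120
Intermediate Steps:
Q(T, I) = 2*T*(-4 + I) (Q(T, I) = (2*T)*(-4 + I) = 2*T*(-4 + I))
B = 8 (B = 2*(-2)*(-4 + 2) = 2*(-2)*(-2) = 8)
B*(10 + Z(6)) = 8*(10 + 5) = 8*15 = 120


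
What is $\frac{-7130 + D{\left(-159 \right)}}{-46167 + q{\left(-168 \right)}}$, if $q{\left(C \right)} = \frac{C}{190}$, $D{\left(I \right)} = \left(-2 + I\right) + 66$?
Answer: $\frac{40375}{257997} \approx 0.15649$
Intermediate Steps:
$D{\left(I \right)} = 64 + I$
$q{\left(C \right)} = \frac{C}{190}$ ($q{\left(C \right)} = C \frac{1}{190} = \frac{C}{190}$)
$\frac{-7130 + D{\left(-159 \right)}}{-46167 + q{\left(-168 \right)}} = \frac{-7130 + \left(64 - 159\right)}{-46167 + \frac{1}{190} \left(-168\right)} = \frac{-7130 - 95}{-46167 - \frac{84}{95}} = - \frac{7225}{- \frac{4385949}{95}} = \left(-7225\right) \left(- \frac{95}{4385949}\right) = \frac{40375}{257997}$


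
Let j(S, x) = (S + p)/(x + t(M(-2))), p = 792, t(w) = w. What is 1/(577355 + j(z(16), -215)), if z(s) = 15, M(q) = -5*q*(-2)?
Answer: 235/135677618 ≈ 1.7320e-6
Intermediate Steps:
M(q) = 10*q
j(S, x) = (792 + S)/(-20 + x) (j(S, x) = (S + 792)/(x + 10*(-2)) = (792 + S)/(x - 20) = (792 + S)/(-20 + x))
1/(577355 + j(z(16), -215)) = 1/(577355 + (792 + 15)/(-20 - 215)) = 1/(577355 + 807/(-235)) = 1/(577355 - 1/235*807) = 1/(577355 - 807/235) = 1/(135677618/235) = 235/135677618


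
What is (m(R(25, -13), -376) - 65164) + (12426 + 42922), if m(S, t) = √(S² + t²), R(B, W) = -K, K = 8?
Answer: -9816 + 8*√2210 ≈ -9439.9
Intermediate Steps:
R(B, W) = -8 (R(B, W) = -1*8 = -8)
(m(R(25, -13), -376) - 65164) + (12426 + 42922) = (√((-8)² + (-376)²) - 65164) + (12426 + 42922) = (√(64 + 141376) - 65164) + 55348 = (√141440 - 65164) + 55348 = (8*√2210 - 65164) + 55348 = (-65164 + 8*√2210) + 55348 = -9816 + 8*√2210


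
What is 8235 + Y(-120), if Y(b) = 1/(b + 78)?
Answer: 345869/42 ≈ 8235.0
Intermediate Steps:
Y(b) = 1/(78 + b)
8235 + Y(-120) = 8235 + 1/(78 - 120) = 8235 + 1/(-42) = 8235 - 1/42 = 345869/42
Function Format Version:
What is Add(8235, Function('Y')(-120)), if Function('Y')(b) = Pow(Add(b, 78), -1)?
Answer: Rational(345869, 42) ≈ 8235.0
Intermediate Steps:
Function('Y')(b) = Pow(Add(78, b), -1)
Add(8235, Function('Y')(-120)) = Add(8235, Pow(Add(78, -120), -1)) = Add(8235, Pow(-42, -1)) = Add(8235, Rational(-1, 42)) = Rational(345869, 42)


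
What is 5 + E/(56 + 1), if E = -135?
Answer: 50/19 ≈ 2.6316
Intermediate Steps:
5 + E/(56 + 1) = 5 - 135/(56 + 1) = 5 - 135/57 = 5 + (1/57)*(-135) = 5 - 45/19 = 50/19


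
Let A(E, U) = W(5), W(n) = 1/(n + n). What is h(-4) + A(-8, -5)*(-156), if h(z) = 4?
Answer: -58/5 ≈ -11.600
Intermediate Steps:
W(n) = 1/(2*n)
A(E, U) = ⅒ (A(E, U) = (½)/5 = (½)*(⅕) = ⅒)
h(-4) + A(-8, -5)*(-156) = 4 + (⅒)*(-156) = 4 - 78/5 = -58/5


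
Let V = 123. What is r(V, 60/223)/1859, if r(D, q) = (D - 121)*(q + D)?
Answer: 4998/37687 ≈ 0.13262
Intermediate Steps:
r(D, q) = (-121 + D)*(D + q)
r(V, 60/223)/1859 = (123**2 - 121*123 - 7260/223 + 123*(60/223))/1859 = (15129 - 14883 - 7260/223 + 123*(60*(1/223)))*(1/1859) = (15129 - 14883 - 121*60/223 + 123*(60/223))*(1/1859) = (15129 - 14883 - 7260/223 + 7380/223)*(1/1859) = (54978/223)*(1/1859) = 4998/37687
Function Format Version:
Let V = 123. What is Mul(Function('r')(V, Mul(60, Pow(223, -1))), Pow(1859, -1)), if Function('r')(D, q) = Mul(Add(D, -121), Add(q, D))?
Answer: Rational(4998, 37687) ≈ 0.13262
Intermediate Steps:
Function('r')(D, q) = Mul(Add(-121, D), Add(D, q))
Mul(Function('r')(V, Mul(60, Pow(223, -1))), Pow(1859, -1)) = Mul(Add(Pow(123, 2), Mul(-121, 123), Mul(-121, Mul(60, Pow(223, -1))), Mul(123, Mul(60, Pow(223, -1)))), Pow(1859, -1)) = Mul(Add(15129, -14883, Mul(-121, Mul(60, Rational(1, 223))), Mul(123, Mul(60, Rational(1, 223)))), Rational(1, 1859)) = Mul(Add(15129, -14883, Mul(-121, Rational(60, 223)), Mul(123, Rational(60, 223))), Rational(1, 1859)) = Mul(Add(15129, -14883, Rational(-7260, 223), Rational(7380, 223)), Rational(1, 1859)) = Mul(Rational(54978, 223), Rational(1, 1859)) = Rational(4998, 37687)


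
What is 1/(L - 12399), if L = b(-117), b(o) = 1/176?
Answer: -176/2182223 ≈ -8.0652e-5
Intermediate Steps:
b(o) = 1/176
L = 1/176 ≈ 0.0056818
1/(L - 12399) = 1/(1/176 - 12399) = 1/(-2182223/176) = -176/2182223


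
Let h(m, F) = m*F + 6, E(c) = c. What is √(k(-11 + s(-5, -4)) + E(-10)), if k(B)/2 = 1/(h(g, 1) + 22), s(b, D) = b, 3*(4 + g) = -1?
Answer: 8*I*√781/71 ≈ 3.1489*I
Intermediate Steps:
g = -13/3 (g = -4 + (⅓)*(-1) = -4 - ⅓ = -13/3 ≈ -4.3333)
h(m, F) = 6 + F*m (h(m, F) = F*m + 6 = 6 + F*m)
k(B) = 6/71 (k(B) = 2/((6 + 1*(-13/3)) + 22) = 2/((6 - 13/3) + 22) = 2/(5/3 + 22) = 2/(71/3) = 2*(3/71) = 6/71)
√(k(-11 + s(-5, -4)) + E(-10)) = √(6/71 - 10) = √(-704/71) = 8*I*√781/71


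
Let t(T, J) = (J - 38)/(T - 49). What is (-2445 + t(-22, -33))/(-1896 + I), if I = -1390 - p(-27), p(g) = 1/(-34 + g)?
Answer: 149084/200445 ≈ 0.74376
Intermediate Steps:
t(T, J) = (-38 + J)/(-49 + T)
I = -84789/61 (I = -1390 - 1/(-34 - 27) = -1390 - 1/(-61) = -1390 - 1*(-1/61) = -1390 + 1/61 = -84789/61 ≈ -1390.0)
(-2445 + t(-22, -33))/(-1896 + I) = (-2445 + (-38 - 33)/(-49 - 22))/(-1896 - 84789/61) = (-2445 - 71/(-71))/(-200445/61) = (-2445 - 1/71*(-71))*(-61/200445) = (-2445 + 1)*(-61/200445) = -2444*(-61/200445) = 149084/200445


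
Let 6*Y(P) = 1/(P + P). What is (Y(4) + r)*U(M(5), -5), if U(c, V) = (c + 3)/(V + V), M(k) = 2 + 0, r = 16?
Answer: -769/96 ≈ -8.0104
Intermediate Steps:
Y(P) = 1/(12*P) (Y(P) = 1/(6*(P + P)) = 1/(6*((2*P))) = (1/(2*P))/6 = 1/(12*P))
M(k) = 2
U(c, V) = (3 + c)/(2*V) (U(c, V) = (3 + c)/((2*V)) = (3 + c)*(1/(2*V)) = (3 + c)/(2*V))
(Y(4) + r)*U(M(5), -5) = ((1/12)/4 + 16)*((1/2)*(3 + 2)/(-5)) = ((1/12)*(1/4) + 16)*((1/2)*(-1/5)*5) = (1/48 + 16)*(-1/2) = (769/48)*(-1/2) = -769/96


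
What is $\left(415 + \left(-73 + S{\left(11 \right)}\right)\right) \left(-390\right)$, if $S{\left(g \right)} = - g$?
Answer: $-129090$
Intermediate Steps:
$\left(415 + \left(-73 + S{\left(11 \right)}\right)\right) \left(-390\right) = \left(415 - 84\right) \left(-390\right) = 331 \left(-390\right) = -129090$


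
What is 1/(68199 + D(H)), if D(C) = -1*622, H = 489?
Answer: 1/67577 ≈ 1.4798e-5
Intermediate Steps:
D(C) = -622
1/(68199 + D(H)) = 1/(68199 - 622) = 1/67577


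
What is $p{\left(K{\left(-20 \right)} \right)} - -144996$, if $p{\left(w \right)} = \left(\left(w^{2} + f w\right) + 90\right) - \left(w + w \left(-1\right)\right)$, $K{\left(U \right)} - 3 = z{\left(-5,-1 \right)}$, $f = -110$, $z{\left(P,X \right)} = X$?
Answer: $144870$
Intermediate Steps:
$K{\left(U \right)} = 2$ ($K{\left(U \right)} = 3 - 1 = 2$)
$p{\left(w \right)} = 90 + w^{2} - 110 w$ ($p{\left(w \right)} = \left(\left(w^{2} - 110 w\right) + 90\right) - \left(w + w \left(-1\right)\right) = \left(90 + w^{2} - 110 w\right) - \left(w - w\right) = \left(90 + w^{2} - 110 w\right) - 0 = \left(90 + w^{2} - 110 w\right) + 0 = 90 + w^{2} - 110 w$)
$p{\left(K{\left(-20 \right)} \right)} - -144996 = \left(90 + 2^{2} - 220\right) - -144996 = \left(90 + 4 - 220\right) + 144996 = -126 + 144996 = 144870$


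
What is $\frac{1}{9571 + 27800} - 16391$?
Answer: $- \frac{612548060}{37371} \approx -16391.0$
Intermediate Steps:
$\frac{1}{9571 + 27800} - 16391 = \frac{1}{37371} - 16391 = - \frac{612548060}{37371}$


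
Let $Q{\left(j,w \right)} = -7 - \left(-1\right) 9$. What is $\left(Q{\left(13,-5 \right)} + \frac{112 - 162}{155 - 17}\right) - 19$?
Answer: $- \frac{1198}{69} \approx -17.362$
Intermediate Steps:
$Q{\left(j,w \right)} = 2$ ($Q{\left(j,w \right)} = -7 - -9 = -7 + 9 = 2$)
$\left(Q{\left(13,-5 \right)} + \frac{112 - 162}{155 - 17}\right) - 19 = \left(2 + \frac{112 - 162}{155 - 17}\right) - 19 = \left(2 - \frac{50}{138}\right) - 19 = \left(2 - \frac{25}{69}\right) - 19 = \frac{113}{69} - 19 = - \frac{1198}{69}$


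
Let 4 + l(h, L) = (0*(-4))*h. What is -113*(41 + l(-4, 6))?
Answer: -4181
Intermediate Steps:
l(h, L) = -4 (l(h, L) = -4 + (0*(-4))*h = -4 + 0*h = -4 + 0 = -4)
-113*(41 + l(-4, 6)) = -113*(41 - 4) = -113*37 = -4181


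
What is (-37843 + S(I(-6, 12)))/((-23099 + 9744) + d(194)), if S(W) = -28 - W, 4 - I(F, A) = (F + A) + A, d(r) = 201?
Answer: 37857/13154 ≈ 2.8780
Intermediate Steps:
I(F, A) = 4 - F - 2*A (I(F, A) = 4 - ((F + A) + A) = 4 - ((A + F) + A) = 4 - (F + 2*A) = 4 + (-F - 2*A) = 4 - F - 2*A)
(-37843 + S(I(-6, 12)))/((-23099 + 9744) + d(194)) = (-37843 + (-28 - (4 - 1*(-6) - 2*12)))/((-23099 + 9744) + 201) = (-37843 + (-28 - (4 + 6 - 24)))/(-13355 + 201) = (-37843 + (-28 - 1*(-14)))/(-13154) = (-37843 + (-28 + 14))*(-1/13154) = (-37843 - 14)*(-1/13154) = -37857*(-1/13154) = 37857/13154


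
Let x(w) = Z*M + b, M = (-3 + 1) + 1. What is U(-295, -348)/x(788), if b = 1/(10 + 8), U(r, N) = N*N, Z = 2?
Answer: -2179872/35 ≈ -62282.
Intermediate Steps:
M = -1 (M = -2 + 1 = -1)
U(r, N) = N**2
b = 1/18 ≈ 0.055556
x(w) = -35/18 (x(w) = 2*(-1) + 1/18 = -2 + 1/18 = -35/18)
U(-295, -348)/x(788) = (-348)**2/(-35/18) = 121104*(-18/35) = -2179872/35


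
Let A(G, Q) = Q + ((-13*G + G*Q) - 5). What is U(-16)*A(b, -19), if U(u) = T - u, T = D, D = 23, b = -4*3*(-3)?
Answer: -45864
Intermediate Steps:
b = 36 (b = -12*(-3) = 36)
A(G, Q) = -5 + Q - 13*G + G*Q (A(G, Q) = Q + (-5 - 13*G + G*Q) = -5 + Q - 13*G + G*Q)
T = 23
U(u) = 23 - u
U(-16)*A(b, -19) = (23 - 1*(-16))*(-5 - 19 - 13*36 + 36*(-19)) = (23 + 16)*(-5 - 19 - 468 - 684) = 39*(-1176) = -45864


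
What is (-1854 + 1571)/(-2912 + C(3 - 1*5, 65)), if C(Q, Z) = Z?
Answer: 283/2847 ≈ 0.099403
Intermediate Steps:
(-1854 + 1571)/(-2912 + C(3 - 1*5, 65)) = (-1854 + 1571)/(-2912 + 65) = -283/(-2847) = -283*(-1/2847) = 283/2847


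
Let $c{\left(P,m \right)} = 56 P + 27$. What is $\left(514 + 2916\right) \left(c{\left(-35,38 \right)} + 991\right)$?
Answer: $-3231060$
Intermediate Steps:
$c{\left(P,m \right)} = 27 + 56 P$
$\left(514 + 2916\right) \left(c{\left(-35,38 \right)} + 991\right) = \left(514 + 2916\right) \left(\left(27 + 56 \left(-35\right)\right) + 991\right) = 3430 \left(\left(27 - 1960\right) + 991\right) = 3430 \left(-1933 + 991\right) = 3430 \left(-942\right) = -3231060$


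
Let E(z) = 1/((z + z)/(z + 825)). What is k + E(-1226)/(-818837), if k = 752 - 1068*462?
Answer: -989165026855537/2007788324 ≈ -4.9266e+5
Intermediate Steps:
E(z) = (825 + z)/(2*z) (E(z) = 1/((2*z)/(825 + z)) = 1/(2*z/(825 + z)) = (825 + z)/(2*z))
k = -492664 (k = 752 - 493416 = -492664)
k + E(-1226)/(-818837) = -492664 + ((1/2)*(825 - 1226)/(-1226))/(-818837) = -492664 + ((1/2)*(-1/1226)*(-401))*(-1/818837) = -492664 + (401/2452)*(-1/818837) = -492664 - 401/2007788324 = -989165026855537/2007788324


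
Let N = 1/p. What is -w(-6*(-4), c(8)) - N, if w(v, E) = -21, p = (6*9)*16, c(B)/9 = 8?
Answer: 18143/864 ≈ 20.999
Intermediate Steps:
c(B) = 72 (c(B) = 9*8 = 72)
p = 864 (p = 54*16 = 864)
N = 1/864 ≈ 0.0011574
-w(-6*(-4), c(8)) - N = -1*(-21) - 1*1/864 = 21 - 1/864 = 18143/864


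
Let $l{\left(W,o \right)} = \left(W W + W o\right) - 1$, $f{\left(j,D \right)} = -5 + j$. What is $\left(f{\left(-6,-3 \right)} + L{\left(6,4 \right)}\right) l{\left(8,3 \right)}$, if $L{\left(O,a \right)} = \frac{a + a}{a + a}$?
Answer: $-870$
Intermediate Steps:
$l{\left(W,o \right)} = -1 + W^{2} + W o$ ($l{\left(W,o \right)} = \left(W^{2} + W o\right) - 1 = -1 + W^{2} + W o$)
$L{\left(O,a \right)} = 1$ ($L{\left(O,a \right)} = \frac{2 a}{2 a} = 2 a \frac{1}{2 a} = 1$)
$\left(f{\left(-6,-3 \right)} + L{\left(6,4 \right)}\right) l{\left(8,3 \right)} = \left(\left(-5 - 6\right) + 1\right) \left(-1 + 8^{2} + 8 \cdot 3\right) = \left(-11 + 1\right) \left(-1 + 64 + 24\right) = \left(-10\right) 87 = -870$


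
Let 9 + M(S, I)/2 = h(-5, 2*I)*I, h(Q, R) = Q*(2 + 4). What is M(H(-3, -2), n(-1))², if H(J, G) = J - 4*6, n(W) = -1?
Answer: 1764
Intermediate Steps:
H(J, G) = -24 + J (H(J, G) = J - 24 = -24 + J)
h(Q, R) = 6*Q (h(Q, R) = Q*6 = 6*Q)
M(S, I) = -18 - 60*I (M(S, I) = -18 + 2*((6*(-5))*I) = -18 + 2*(-30*I) = -18 - 60*I)
M(H(-3, -2), n(-1))² = (-18 - 60*(-1))² = (-18 + 60)² = 42² = 1764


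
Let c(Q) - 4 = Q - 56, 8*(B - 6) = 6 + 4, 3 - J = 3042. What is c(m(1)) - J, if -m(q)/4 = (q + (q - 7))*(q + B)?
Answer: 3152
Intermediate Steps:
J = -3039 (J = 3 - 1*3042 = 3 - 3042 = -3039)
B = 29/4 (B = 6 + (6 + 4)/8 = 6 + (⅛)*10 = 6 + 5/4 = 29/4 ≈ 7.2500)
m(q) = -4*(-7 + 2*q)*(29/4 + q) (m(q) = -4*(q + (q - 7))*(q + 29/4) = -4*(q + (-7 + q))*(29/4 + q) = -4*(-7 + 2*q)*(29/4 + q))
c(Q) = -52 + Q (c(Q) = 4 + (Q - 56) = 4 + (-56 + Q) = -52 + Q)
c(m(1)) - J = (-52 + (203 - 30*1 - 8*1²)) - 1*(-3039) = (-52 + (203 - 30 - 8*1)) + 3039 = (-52 + (203 - 30 - 8)) + 3039 = (-52 + 165) + 3039 = 113 + 3039 = 3152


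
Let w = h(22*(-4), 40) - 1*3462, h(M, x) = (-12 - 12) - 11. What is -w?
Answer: 3497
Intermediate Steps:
h(M, x) = -35 (h(M, x) = -24 - 11 = -35)
w = -3497 (w = -35 - 1*3462 = -35 - 3462 = -3497)
-w = -1*(-3497) = 3497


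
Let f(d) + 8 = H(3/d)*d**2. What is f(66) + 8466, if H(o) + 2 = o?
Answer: -56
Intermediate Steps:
H(o) = -2 + o
f(d) = -8 + d**2*(-2 + 3/d) (f(d) = -8 + (-2 + 3/d)*d**2 = -8 + d**2*(-2 + 3/d))
f(66) + 8466 = (-8 - 1*66*(-3 + 2*66)) + 8466 = (-8 - 1*66*(-3 + 132)) + 8466 = (-8 - 1*66*129) + 8466 = (-8 - 8514) + 8466 = -8522 + 8466 = -56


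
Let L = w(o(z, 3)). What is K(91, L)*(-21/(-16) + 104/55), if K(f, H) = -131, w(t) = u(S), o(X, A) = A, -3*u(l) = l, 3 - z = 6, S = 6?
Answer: -369289/880 ≈ -419.65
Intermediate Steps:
z = -3 (z = 3 - 1*6 = 3 - 6 = -3)
u(l) = -l/3
w(t) = -2 (w(t) = -⅓*6 = -2)
L = -2
K(91, L)*(-21/(-16) + 104/55) = -131*(-21/(-16) + 104/55) = -131*(-21*(-1/16) + 104*(1/55)) = -131*(21/16 + 104/55) = -131*2819/880 = -369289/880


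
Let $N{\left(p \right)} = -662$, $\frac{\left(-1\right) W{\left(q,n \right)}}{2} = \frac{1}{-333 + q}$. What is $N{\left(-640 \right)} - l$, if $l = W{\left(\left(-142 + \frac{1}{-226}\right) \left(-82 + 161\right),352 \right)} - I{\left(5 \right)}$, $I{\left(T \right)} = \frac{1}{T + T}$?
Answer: $- \frac{3455919803}{5221210} \approx -661.9$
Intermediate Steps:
$I{\left(T \right)} = \frac{1}{2 T}$
$W{\left(q,n \right)} = - \frac{2}{-333 + q}$
$l = - \frac{521217}{5221210}$ ($l = - \frac{2}{-333 + \left(-142 + \frac{1}{-226}\right) \left(-82 + 161\right)} - \frac{1}{2 \cdot 5} = - \frac{2}{-333 + \left(-142 - \frac{1}{226}\right) 79} - \frac{1}{2} \cdot \frac{1}{5} = - \frac{2}{-333 - \frac{2535347}{226}} - \frac{1}{10} = - \frac{2}{- \frac{2610605}{226}} - \frac{1}{10} = \left(-2\right) \left(- \frac{226}{2610605}\right) - \frac{1}{10} = \frac{452}{2610605} - \frac{1}{10} = - \frac{521217}{5221210} \approx -0.099827$)
$N{\left(-640 \right)} - l = -662 - - \frac{521217}{5221210} = -662 + \frac{521217}{5221210} = - \frac{3455919803}{5221210}$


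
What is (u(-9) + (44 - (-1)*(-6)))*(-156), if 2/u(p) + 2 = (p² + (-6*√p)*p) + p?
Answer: -23080434/3893 + 6318*I/3893 ≈ -5928.7 + 1.6229*I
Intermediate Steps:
u(p) = 2/(-2 + p + p² - 6*p^(3/2)) (u(p) = 2/(-2 + ((p² + (-6*√p)*p) + p)) = 2/(-2 + ((p² - 6*p^(3/2)) + p)) = 2/(-2 + (p + p² - 6*p^(3/2))) = 2/(-2 + p + p² - 6*p^(3/2)))
(u(-9) + (44 - (-1)*(-6)))*(-156) = (2/(-2 - 9 + (-9)² - (-162)*I) + (44 - (-1)*(-6)))*(-156) = (2/(-2 - 9 + 81 - (-162)*I) + (44 - 1*6))*(-156) = (2/(-2 - 9 + 81 + 162*I) + (44 - 6))*(-156) = (2/(70 + 162*I) + 38)*(-156) = (2*((70 - 162*I)/31144) + 38)*(-156) = ((70 - 162*I)/15572 + 38)*(-156) = (38 + (70 - 162*I)/15572)*(-156) = -5928 - 39*(70 - 162*I)/3893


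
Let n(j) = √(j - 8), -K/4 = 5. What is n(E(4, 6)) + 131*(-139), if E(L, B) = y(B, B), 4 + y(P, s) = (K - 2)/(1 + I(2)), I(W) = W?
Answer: -18209 + I*√174/3 ≈ -18209.0 + 4.397*I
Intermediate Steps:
K = -20 (K = -4*5 = -20)
y(P, s) = -34/3 (y(P, s) = -4 + (-20 - 2)/(1 + 2) = -4 - 22/3 = -34/3)
E(L, B) = -34/3
n(j) = √(-8 + j)
n(E(4, 6)) + 131*(-139) = √(-8 - 34/3) + 131*(-139) = √(-58/3) - 18209 = I*√174/3 - 18209 = -18209 + I*√174/3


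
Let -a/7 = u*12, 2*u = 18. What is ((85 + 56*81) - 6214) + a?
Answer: -2349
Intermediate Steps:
u = 9 (u = (½)*18 = 9)
a = -756 (a = -63*12 = -7*108 = -756)
((85 + 56*81) - 6214) + a = ((85 + 56*81) - 6214) - 756 = ((85 + 4536) - 6214) - 756 = (4621 - 6214) - 756 = -1593 - 756 = -2349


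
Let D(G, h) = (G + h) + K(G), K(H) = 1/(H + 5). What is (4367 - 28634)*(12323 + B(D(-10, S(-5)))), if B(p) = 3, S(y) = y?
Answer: -299115042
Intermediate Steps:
K(H) = 1/(5 + H)
D(G, h) = G + h + 1/(5 + G) (D(G, h) = (G + h) + 1/(5 + G) = G + h + 1/(5 + G))
(4367 - 28634)*(12323 + B(D(-10, S(-5)))) = (4367 - 28634)*(12323 + 3) = -24267*12326 = -299115042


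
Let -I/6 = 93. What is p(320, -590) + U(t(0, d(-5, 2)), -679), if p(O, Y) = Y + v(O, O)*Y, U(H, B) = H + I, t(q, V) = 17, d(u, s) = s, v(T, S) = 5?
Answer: -4081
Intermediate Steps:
I = -558 (I = -6*93 = -558)
U(H, B) = -558 + H (U(H, B) = H - 558 = -558 + H)
p(O, Y) = 6*Y (p(O, Y) = Y + 5*Y = 6*Y)
p(320, -590) + U(t(0, d(-5, 2)), -679) = 6*(-590) + (-558 + 17) = -3540 - 541 = -4081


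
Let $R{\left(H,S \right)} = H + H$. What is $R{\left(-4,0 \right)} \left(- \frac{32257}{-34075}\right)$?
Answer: $- \frac{258056}{34075} \approx -7.5732$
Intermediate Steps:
$R{\left(H,S \right)} = 2 H$
$R{\left(-4,0 \right)} \left(- \frac{32257}{-34075}\right) = 2 \left(-4\right) \left(- \frac{32257}{-34075}\right) = - 8 \left(\left(-32257\right) \left(- \frac{1}{34075}\right)\right) = \left(-8\right) \frac{32257}{34075} = - \frac{258056}{34075}$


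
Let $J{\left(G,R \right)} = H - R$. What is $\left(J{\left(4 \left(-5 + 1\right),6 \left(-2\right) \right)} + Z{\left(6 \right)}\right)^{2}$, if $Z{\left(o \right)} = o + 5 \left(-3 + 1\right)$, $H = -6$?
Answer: $4$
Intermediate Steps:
$J{\left(G,R \right)} = -6 - R$
$Z{\left(o \right)} = -10 + o$ ($Z{\left(o \right)} = o + 5 \left(-2\right) = o - 10 = -10 + o$)
$\left(J{\left(4 \left(-5 + 1\right),6 \left(-2\right) \right)} + Z{\left(6 \right)}\right)^{2} = \left(\left(-6 - 6 \left(-2\right)\right) + \left(-10 + 6\right)\right)^{2} = \left(\left(-6 - -12\right) - 4\right)^{2} = \left(\left(-6 + 12\right) - 4\right)^{2} = \left(6 - 4\right)^{2} = 2^{2} = 4$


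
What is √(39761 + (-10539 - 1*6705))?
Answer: √22517 ≈ 150.06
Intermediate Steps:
√(39761 + (-10539 - 1*6705)) = √(39761 + (-10539 - 6705)) = √(39761 - 17244) = √22517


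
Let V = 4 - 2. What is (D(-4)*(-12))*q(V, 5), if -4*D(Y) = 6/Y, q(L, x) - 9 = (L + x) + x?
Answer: -189/2 ≈ -94.500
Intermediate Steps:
V = 2
q(L, x) = 9 + L + 2*x (q(L, x) = 9 + ((L + x) + x) = 9 + (L + 2*x) = 9 + L + 2*x)
D(Y) = -3/(2*Y)
(D(-4)*(-12))*q(V, 5) = (-3/2/(-4)*(-12))*(9 + 2 + 2*5) = (-3/2*(-¼)*(-12))*(9 + 2 + 10) = ((3/8)*(-12))*21 = -9/2*21 = -189/2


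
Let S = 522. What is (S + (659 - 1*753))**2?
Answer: 183184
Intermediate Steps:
(S + (659 - 1*753))**2 = (522 + (659 - 1*753))**2 = (522 + (659 - 753))**2 = (522 - 94)**2 = 428**2 = 183184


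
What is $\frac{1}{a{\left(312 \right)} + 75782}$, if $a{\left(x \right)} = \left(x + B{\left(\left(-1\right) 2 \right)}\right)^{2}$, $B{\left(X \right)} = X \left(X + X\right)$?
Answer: $\frac{1}{178182} \approx 5.6122 \cdot 10^{-6}$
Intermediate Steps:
$B{\left(X \right)} = 2 X^{2}$ ($B{\left(X \right)} = X 2 X = 2 X^{2}$)
$a{\left(x \right)} = \left(8 + x\right)^{2}$ ($a{\left(x \right)} = \left(x + 2 \left(\left(-1\right) 2\right)^{2}\right)^{2} = \left(x + 2 \left(-2\right)^{2}\right)^{2} = \left(x + 2 \cdot 4\right)^{2} = \left(x + 8\right)^{2} = \left(8 + x\right)^{2}$)
$\frac{1}{a{\left(312 \right)} + 75782} = \frac{1}{\left(8 + 312\right)^{2} + 75782} = \frac{1}{320^{2} + 75782} = \frac{1}{102400 + 75782} = \frac{1}{178182}$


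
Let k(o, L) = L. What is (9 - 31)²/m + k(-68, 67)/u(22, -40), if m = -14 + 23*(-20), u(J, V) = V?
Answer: -25559/9480 ≈ -2.6961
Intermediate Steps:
m = -474 (m = -14 - 460 = -474)
(9 - 31)²/m + k(-68, 67)/u(22, -40) = (9 - 31)²/(-474) + 67/(-40) = (-22)²*(-1/474) + 67*(-1/40) = 484*(-1/474) - 67/40 = -242/237 - 67/40 = -25559/9480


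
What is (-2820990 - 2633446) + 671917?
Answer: -4782519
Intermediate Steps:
(-2820990 - 2633446) + 671917 = -5454436 + 671917 = -4782519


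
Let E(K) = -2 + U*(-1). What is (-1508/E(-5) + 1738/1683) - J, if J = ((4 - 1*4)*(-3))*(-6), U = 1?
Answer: 77066/153 ≈ 503.70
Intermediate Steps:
E(K) = -3 (E(K) = -2 + 1*(-1) = -2 - 1 = -3)
J = 0 (J = ((4 - 4)*(-3))*(-6) = (0*(-3))*(-6) = 0*(-6) = 0)
(-1508/E(-5) + 1738/1683) - J = (-1508/(-3) + 1738/1683) - 1*0 = (-1508*(-⅓) + 1738*(1/1683)) + 0 = (1508/3 + 158/153) + 0 = 77066/153 + 0 = 77066/153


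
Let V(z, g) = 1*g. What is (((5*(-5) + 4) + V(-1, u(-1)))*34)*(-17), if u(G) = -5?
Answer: 15028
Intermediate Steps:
V(z, g) = g
(((5*(-5) + 4) + V(-1, u(-1)))*34)*(-17) = (((5*(-5) + 4) - 5)*34)*(-17) = (((-25 + 4) - 5)*34)*(-17) = ((-21 - 5)*34)*(-17) = -26*34*(-17) = -884*(-17) = 15028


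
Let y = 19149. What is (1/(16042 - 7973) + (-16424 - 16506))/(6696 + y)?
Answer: -88570723/69514435 ≈ -1.2741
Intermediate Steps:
(1/(16042 - 7973) + (-16424 - 16506))/(6696 + y) = (1/(16042 - 7973) + (-16424 - 16506))/(6696 + 19149) = (1/8069 - 32930)/25845 = (1/8069 - 32930)*(1/25845) = -265712169/8069*1/25845 = -88570723/69514435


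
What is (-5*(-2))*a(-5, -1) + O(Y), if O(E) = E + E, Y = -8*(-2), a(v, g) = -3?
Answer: 2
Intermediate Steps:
Y = 16 (Y = -4*(-4) = 16)
O(E) = 2*E
(-5*(-2))*a(-5, -1) + O(Y) = -5*(-2)*(-3) + 2*16 = 10*(-3) + 32 = -30 + 32 = 2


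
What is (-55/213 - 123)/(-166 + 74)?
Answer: 13127/9798 ≈ 1.3398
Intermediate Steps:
(-55/213 - 123)/(-166 + 74) = (-55*1/213 - 123)/(-92) = (-55/213 - 123)*(-1/92) = -26254/213*(-1/92) = 13127/9798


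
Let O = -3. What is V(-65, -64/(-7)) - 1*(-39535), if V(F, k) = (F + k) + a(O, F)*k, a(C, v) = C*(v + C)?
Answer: 289410/7 ≈ 41344.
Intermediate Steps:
a(C, v) = C*(C + v)
V(F, k) = F + k + k*(9 - 3*F) (V(F, k) = (F + k) + (-3*(-3 + F))*k = (F + k) + (9 - 3*F)*k = (F + k) + k*(9 - 3*F) = F + k + k*(9 - 3*F))
V(-65, -64/(-7)) - 1*(-39535) = (-65 - 64/(-7) + 3*(-64/(-7))*(3 - 1*(-65))) - 1*(-39535) = (-65 - 64*(-⅐) + 3*(-64*(-⅐))*(3 + 65)) + 39535 = (-65 + 64/7 + 3*(64/7)*68) + 39535 = (-65 + 64/7 + 13056/7) + 39535 = 12665/7 + 39535 = 289410/7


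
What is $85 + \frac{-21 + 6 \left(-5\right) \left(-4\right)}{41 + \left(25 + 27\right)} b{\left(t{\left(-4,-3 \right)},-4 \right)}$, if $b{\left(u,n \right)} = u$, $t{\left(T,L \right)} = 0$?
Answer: $85$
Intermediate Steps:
$85 + \frac{-21 + 6 \left(-5\right) \left(-4\right)}{41 + \left(25 + 27\right)} b{\left(t{\left(-4,-3 \right)},-4 \right)} = 85 + \frac{-21 + 6 \left(-5\right) \left(-4\right)}{41 + \left(25 + 27\right)} 0 = 85 + \frac{-21 - -120}{41 + 52} \cdot 0 = 85 + \frac{-21 + 120}{93} \cdot 0 = 85 + 99 \cdot \frac{1}{93} \cdot 0 = 85 + \frac{33}{31} \cdot 0 = 85 + 0 = 85$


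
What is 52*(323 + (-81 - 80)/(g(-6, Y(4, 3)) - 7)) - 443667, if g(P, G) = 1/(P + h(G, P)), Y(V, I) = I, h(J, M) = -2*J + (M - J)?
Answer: -15750274/37 ≈ -4.2568e+5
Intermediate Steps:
h(J, M) = M - 3*J
g(P, G) = 1/(-3*G + 2*P) (g(P, G) = 1/(P + (P - 3*G)) = 1/(-3*G + 2*P))
52*(323 + (-81 - 80)/(g(-6, Y(4, 3)) - 7)) - 443667 = 52*(323 + (-81 - 80)/(1/(-3*3 + 2*(-6)) - 7)) - 443667 = 52*(323 - 161/(1/(-9 - 12) - 7)) - 443667 = 52*(323 - 161/(1/(-21) - 7)) - 443667 = 52*(323 - 161/(-1/21 - 7)) - 443667 = 52*(323 - 161/(-148/21)) - 443667 = 52*(323 - 161*(-21/148)) - 443667 = 52*(323 + 3381/148) - 443667 = 52*(51185/148) - 443667 = 665405/37 - 443667 = -15750274/37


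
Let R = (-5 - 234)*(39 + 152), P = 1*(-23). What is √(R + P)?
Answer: 2*I*√11418 ≈ 213.71*I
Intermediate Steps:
P = -23
R = -45649 (R = -239*191 = -45649)
√(R + P) = √(-45649 - 23) = √(-45672) = 2*I*√11418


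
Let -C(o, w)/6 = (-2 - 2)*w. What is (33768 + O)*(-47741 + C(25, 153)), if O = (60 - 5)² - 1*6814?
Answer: -1321144551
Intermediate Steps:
C(o, w) = 24*w (C(o, w) = -6*(-2 - 2)*w = -(-24)*w = 24*w)
O = -3789 (O = 55² - 6814 = 3025 - 6814 = -3789)
(33768 + O)*(-47741 + C(25, 153)) = (33768 - 3789)*(-47741 + 24*153) = 29979*(-47741 + 3672) = 29979*(-44069) = -1321144551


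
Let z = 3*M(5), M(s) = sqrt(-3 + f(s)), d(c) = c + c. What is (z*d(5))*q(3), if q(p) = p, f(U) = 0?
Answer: 90*I*sqrt(3) ≈ 155.88*I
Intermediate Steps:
d(c) = 2*c
M(s) = I*sqrt(3) (M(s) = sqrt(-3 + 0) = sqrt(-3) = I*sqrt(3))
z = 3*I*sqrt(3) (z = 3*(I*sqrt(3)) = 3*I*sqrt(3) ≈ 5.1962*I)
(z*d(5))*q(3) = ((3*I*sqrt(3))*(2*5))*3 = ((3*I*sqrt(3))*10)*3 = (30*I*sqrt(3))*3 = 90*I*sqrt(3)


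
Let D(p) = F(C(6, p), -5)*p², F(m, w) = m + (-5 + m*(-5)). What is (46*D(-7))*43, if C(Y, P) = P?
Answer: 2229206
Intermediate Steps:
F(m, w) = -5 - 4*m (F(m, w) = m + (-5 - 5*m) = -5 - 4*m)
D(p) = p²*(-5 - 4*p) (D(p) = (-5 - 4*p)*p² = p²*(-5 - 4*p))
(46*D(-7))*43 = (46*((-7)²*(-5 - 4*(-7))))*43 = (46*(49*(-5 + 28)))*43 = (46*(49*23))*43 = (46*1127)*43 = 51842*43 = 2229206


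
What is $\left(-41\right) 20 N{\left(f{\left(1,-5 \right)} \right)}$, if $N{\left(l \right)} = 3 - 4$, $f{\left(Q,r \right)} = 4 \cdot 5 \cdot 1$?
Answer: $820$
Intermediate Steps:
$f{\left(Q,r \right)} = 20$ ($f{\left(Q,r \right)} = 20 \cdot 1 = 20$)
$N{\left(l \right)} = -1$
$\left(-41\right) 20 N{\left(f{\left(1,-5 \right)} \right)} = \left(-41\right) 20 \left(-1\right) = \left(-820\right) \left(-1\right) = 820$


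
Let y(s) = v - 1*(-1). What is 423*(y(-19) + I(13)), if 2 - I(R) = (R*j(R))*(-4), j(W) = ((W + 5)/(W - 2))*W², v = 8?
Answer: 66963015/11 ≈ 6.0875e+6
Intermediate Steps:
y(s) = 9 (y(s) = 8 - 1*(-1) = 8 + 1 = 9)
j(W) = W²*(5 + W)/(-2 + W) (j(W) = ((5 + W)/(-2 + W))*W² = W²*(5 + W)/(-2 + W))
I(R) = 2 + 4*R³*(5 + R)/(-2 + R) (I(R) = 2 - R*(R²*(5 + R)/(-2 + R))*(-4) = 2 - R³*(5 + R)/(-2 + R)*(-4) = 2 - (-4)*R³*(5 + R)/(-2 + R) = 2 + 4*R³*(5 + R)/(-2 + R))
423*(y(-19) + I(13)) = 423*(9 + 2*(-2 + 13 + 2*13³*(5 + 13))/(-2 + 13)) = 423*(9 + 2*(-2 + 13 + 2*2197*18)/11) = 423*(9 + 2*(1/11)*(-2 + 13 + 79092)) = 423*(9 + 2*(1/11)*79103) = 423*(9 + 158206/11) = 423*(158305/11) = 66963015/11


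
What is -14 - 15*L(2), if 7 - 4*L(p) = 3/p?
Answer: -277/8 ≈ -34.625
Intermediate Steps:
L(p) = 7/4 - 3/(4*p)
-14 - 15*L(2) = -14 - 15*(-3 + 7*2)/(4*2) = -14 - 15*(-3 + 14)/(4*2) = -14 - 15*11/(4*2) = -14 - 15*11/8 = -14 - 165/8 = -277/8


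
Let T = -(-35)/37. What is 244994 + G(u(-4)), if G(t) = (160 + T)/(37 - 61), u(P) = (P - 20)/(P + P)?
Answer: 72516239/296 ≈ 2.4499e+5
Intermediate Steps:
u(P) = (-20 + P)/(2*P) (u(P) = (-20 + P)/((2*P)) = (-20 + P)*(1/(2*P)) = (-20 + P)/(2*P))
T = 35/37 (T = -(-35)/37 = -1*(-35/37) = 35/37 ≈ 0.94595)
G(t) = -1985/296 (G(t) = (160 + 35/37)/(37 - 61) = (5955/37)/(-24) = (5955/37)*(-1/24) = -1985/296)
244994 + G(u(-4)) = 244994 - 1985/296 = 72516239/296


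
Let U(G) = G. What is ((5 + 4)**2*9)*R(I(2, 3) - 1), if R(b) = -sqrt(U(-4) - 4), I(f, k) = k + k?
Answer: -1458*I*sqrt(2) ≈ -2061.9*I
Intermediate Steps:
I(f, k) = 2*k
R(b) = -2*I*sqrt(2) (R(b) = -sqrt(-4 - 4) = -sqrt(-8) = -2*I*sqrt(2))
((5 + 4)**2*9)*R(I(2, 3) - 1) = ((5 + 4)**2*9)*(-2*I*sqrt(2)) = (9**2*9)*(-2*I*sqrt(2)) = (81*9)*(-2*I*sqrt(2)) = 729*(-2*I*sqrt(2)) = -1458*I*sqrt(2)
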